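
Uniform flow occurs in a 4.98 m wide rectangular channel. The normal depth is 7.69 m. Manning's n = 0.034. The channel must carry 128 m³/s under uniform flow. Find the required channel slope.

S = 0.00556

Flow area A = b·y = 4.98 × 7.69 = 38.3 m². Wetted perimeter P = b + 2y = 4.98 + 2×7.69 = 20.36 m.
Hydraulic radius R = A/P = 38.3/20.36 = 1.881 m.
From Manning's equation, S = [nQ / (1 A R^(2/3))]² = [0.034 × 128 / (1 × 38.3 × 1.881^(2/3))]² = 0.00556.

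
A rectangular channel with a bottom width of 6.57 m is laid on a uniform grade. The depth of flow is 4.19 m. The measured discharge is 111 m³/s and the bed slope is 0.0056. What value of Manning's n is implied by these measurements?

n = 0.0279

Flow area A = b·y = 6.57 × 4.19 = 27.53 m². Wetted perimeter P = b + 2y = 6.57 + 2×4.19 = 14.95 m.
Hydraulic radius R = A/P = 27.53/14.95 = 1.841 m.
Rearranging Manning's equation: n = (1/Q) A R^(2/3) S^(1/2) = (1/111) × 27.53 × 1.841^(2/3) × √0.0056 = 0.0279.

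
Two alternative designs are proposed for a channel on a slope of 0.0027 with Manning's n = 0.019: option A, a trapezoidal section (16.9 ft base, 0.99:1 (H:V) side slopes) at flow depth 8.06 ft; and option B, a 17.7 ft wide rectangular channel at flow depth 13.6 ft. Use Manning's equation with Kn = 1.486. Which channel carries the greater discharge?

Channel A: With bottom width b = 16.9 ft and side slope z = 0.99: A = (b + zy)y = (16.9 + 0.99×8.06)×8.06 = 200.5 ft²; P = b + 2y√(1+z²) = 16.9 + 2×8.06×1.407 = 39.58 ft. Hydraulic radius R = A/P = 200.5/39.58 = 5.066 ft. Q_A = (1.486/0.019)·200.5·5.066^(2/3)·√0.0027 = 2404 ft³/s.
Channel B: Flow area A = b·y = 17.7 × 13.6 = 240.7 ft². Wetted perimeter P = b + 2y = 17.7 + 2×13.6 = 44.9 ft. Hydraulic radius R = A/P = 240.7/44.9 = 5.361 ft. Q_B = (1.486/0.019)·240.7·5.361^(2/3)·√0.0027 = 2997 ft³/s.
Q_A = 2404 ft³/s vs Q_B = 2997 ft³/s, so channel B carries more.

channel B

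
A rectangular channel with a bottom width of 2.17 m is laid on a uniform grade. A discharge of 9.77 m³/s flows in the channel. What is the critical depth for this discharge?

For a rectangular channel, critical depth y_c = (q²/g)^(1/3) where q = Q/b = 9.77/2.17 = 4.502 m²/s.
So y_c = (4.502²/9.81)^(1/3) = 1.27 m.

y_c = 1.27 m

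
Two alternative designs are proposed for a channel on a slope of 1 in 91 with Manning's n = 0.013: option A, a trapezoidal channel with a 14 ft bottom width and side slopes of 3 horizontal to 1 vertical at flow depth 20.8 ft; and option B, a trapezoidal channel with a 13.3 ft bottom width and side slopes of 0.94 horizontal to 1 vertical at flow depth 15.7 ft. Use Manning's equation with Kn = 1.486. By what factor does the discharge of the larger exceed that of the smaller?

4.51

Channel A: With bottom width b = 14 ft and side slope z = 3: A = (b + zy)y = (14 + 3×20.8)×20.8 = 1589 ft²; P = b + 2y√(1+z²) = 14 + 2×20.8×3.162 = 145.6 ft. Hydraulic radius R = A/P = 1589/145.6 = 10.92 ft. Q_A = (1.486/0.013)·1589·10.92^(2/3)·√0.01099 = 93710 ft³/s.
Channel B: With bottom width b = 13.3 ft and side slope z = 0.94: A = (b + zy)y = (13.3 + 0.94×15.7)×15.7 = 440.5 ft²; P = b + 2y√(1+z²) = 13.3 + 2×15.7×1.372 = 56.39 ft. Hydraulic radius R = A/P = 440.5/56.39 = 7.811 ft. Q_B = (1.486/0.013)·440.5·7.811^(2/3)·√0.01099 = 20780 ft³/s.
The larger discharge is 93710 ft³/s and the smaller is 20780 ft³/s; the ratio is 4.51.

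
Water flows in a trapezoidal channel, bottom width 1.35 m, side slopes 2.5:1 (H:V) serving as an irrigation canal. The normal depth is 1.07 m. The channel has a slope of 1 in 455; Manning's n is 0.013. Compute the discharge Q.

Q = 11.1 m³/s

With bottom width b = 1.35 m and side slope z = 2.5: A = (b + zy)y = (1.35 + 2.5×1.07)×1.07 = 4.307 m²; P = b + 2y√(1+z²) = 1.35 + 2×1.07×2.693 = 7.112 m.
Hydraulic radius R = A/P = 4.307/7.112 = 0.6056 m.
Manning's equation: Q = (1/n) A R^(2/3) S^(1/2) = (1/0.013) × 4.307 × 0.6056^(2/3) × 0.002198^(1/2) = 11.1 m³/s.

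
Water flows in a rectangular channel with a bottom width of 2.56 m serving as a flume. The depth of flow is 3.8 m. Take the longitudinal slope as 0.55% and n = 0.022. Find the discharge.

Q = 31.9 m³/s

Flow area A = b·y = 2.56 × 3.8 = 9.728 m². Wetted perimeter P = b + 2y = 2.56 + 2×3.8 = 10.16 m.
Hydraulic radius R = A/P = 9.728/10.16 = 0.9575 m.
Manning's equation: Q = (1/n) A R^(2/3) S^(1/2) = (1/0.022) × 9.728 × 0.9575^(2/3) × 0.0055^(1/2) = 31.9 m³/s.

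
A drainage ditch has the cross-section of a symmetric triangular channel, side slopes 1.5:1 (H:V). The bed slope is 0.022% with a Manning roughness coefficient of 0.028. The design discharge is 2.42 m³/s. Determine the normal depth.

Manning's equation rearranged: A R^(2/3) = nQ / (1·√S) = 0.028 × 2.42 / (√0.00022) = 4.568.
At y = 1.4 m: A R^(2/3) = 2.05 — low.
At y = 2.18 m: A R^(2/3) = 6.679 — high.
At y = 1.89 m: A R^(2/3) = 4.565 — matches.

y_n = 1.89 m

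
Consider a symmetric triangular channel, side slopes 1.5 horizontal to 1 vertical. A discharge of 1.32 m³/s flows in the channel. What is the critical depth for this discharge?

At critical depth, Q² T / (g A³) = 1, i.e. A³/T = Q²/g = 1.32²/9.81 = 0.1776.
Try y = 0.823 m: A³/T = 0.4248 — over.
Try y = 0.691 m: A³/T = 0.1772 — matches.

y_c = 0.691 m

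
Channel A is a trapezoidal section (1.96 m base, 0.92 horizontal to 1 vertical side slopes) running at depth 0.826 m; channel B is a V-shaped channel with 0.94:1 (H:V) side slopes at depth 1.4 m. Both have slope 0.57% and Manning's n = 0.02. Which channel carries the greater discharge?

Channel A: With bottom width b = 1.96 m and side slope z = 0.92: A = (b + zy)y = (1.96 + 0.92×0.826)×0.826 = 2.247 m²; P = b + 2y√(1+z²) = 1.96 + 2×0.826×1.359 = 4.205 m. Hydraulic radius R = A/P = 2.247/4.205 = 0.5343 m. Q_A = (1/0.02)·2.247·0.5343^(2/3)·√0.0057 = 5.584 m³/s.
Channel B: For a triangular section with side slope z = 0.94: A = zy² = 0.94×1.4² = 1.842 m²; P = 2y√(1+z²) = 2×1.4×1.372 = 3.843 m. Hydraulic radius R = A/P = 1.842/3.843 = 0.4794 m. Q_B = (1/0.02)·1.842·0.4794^(2/3)·√0.0057 = 4.26 m³/s.
Q_A = 5.584 m³/s vs Q_B = 4.26 m³/s, so channel A carries more.

channel A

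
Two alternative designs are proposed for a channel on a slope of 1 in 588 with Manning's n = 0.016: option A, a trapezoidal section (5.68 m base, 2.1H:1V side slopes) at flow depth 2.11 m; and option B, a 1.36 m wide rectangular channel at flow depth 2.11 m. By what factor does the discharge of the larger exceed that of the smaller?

Channel A: With bottom width b = 5.68 m and side slope z = 2.1: A = (b + zy)y = (5.68 + 2.1×2.11)×2.11 = 21.33 m²; P = b + 2y√(1+z²) = 5.68 + 2×2.11×2.326 = 15.5 m. Hydraulic radius R = A/P = 21.33/15.5 = 1.377 m. Q_A = (1/0.016)·21.33·1.377^(2/3)·√0.001701 = 68.05 m³/s.
Channel B: Flow area A = b·y = 1.36 × 2.11 = 2.87 m². Wetted perimeter P = b + 2y = 1.36 + 2×2.11 = 5.58 m. Hydraulic radius R = A/P = 2.87/5.58 = 0.5143 m. Q_B = (1/0.016)·2.87·0.5143^(2/3)·√0.001701 = 4.748 m³/s.
The larger discharge is 68.05 m³/s and the smaller is 4.748 m³/s; the ratio is 14.3.

14.3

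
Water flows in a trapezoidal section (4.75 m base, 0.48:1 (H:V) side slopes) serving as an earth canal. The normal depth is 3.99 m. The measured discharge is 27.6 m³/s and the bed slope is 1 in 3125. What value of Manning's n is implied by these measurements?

With bottom width b = 4.75 m and side slope z = 0.48: A = (b + zy)y = (4.75 + 0.48×3.99)×3.99 = 26.59 m²; P = b + 2y√(1+z²) = 4.75 + 2×3.99×1.109 = 13.6 m.
Hydraulic radius R = A/P = 26.59/13.6 = 1.955 m.
Rearranging Manning's equation: n = (1/Q) A R^(2/3) S^(1/2) = (1/27.6) × 26.59 × 1.955^(2/3) × √0.00032 = 0.027.

n = 0.027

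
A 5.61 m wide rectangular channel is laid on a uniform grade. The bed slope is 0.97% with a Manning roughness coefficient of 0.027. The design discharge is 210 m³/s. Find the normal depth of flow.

Manning's equation rearranged: A R^(2/3) = nQ / (1·√S) = 0.027 × 210 / (√0.0097) = 57.57.
Try y = 7.44 m: A R^(2/3) = 67.07 — too large.
Try y = 6.54 m: A R^(2/3) = 57.52 — ≈ 57.57.

y_n = 6.54 m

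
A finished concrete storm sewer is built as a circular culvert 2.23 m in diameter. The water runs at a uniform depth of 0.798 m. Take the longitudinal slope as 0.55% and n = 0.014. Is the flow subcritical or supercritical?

For a circular section of diameter D = 2.23 m at depth y = 0.798 m, the central angle is θ = 2 arccos(1 − 2y/D) = 2.565 rad. Then A = (D²/8)(θ − sin θ) = 1.256 m² and P = Dθ/2 = 2.86 m.
Hydraulic radius R = A/P = 1.256/2.86 = 0.439 m.
V = (1/n) R^(2/3) √S = (1/0.014) × 0.439^(2/3) × √0.0055 = 3.06 m/s. Hydraulic depth D_h = A/T = 1.256/2.138 = 0.5873 m.
Froude number Fr = V/√(g·D_h) = 3.06/√(9.81×0.5873) = 1.27, which is greater than 1, so the flow is supercritical.

supercritical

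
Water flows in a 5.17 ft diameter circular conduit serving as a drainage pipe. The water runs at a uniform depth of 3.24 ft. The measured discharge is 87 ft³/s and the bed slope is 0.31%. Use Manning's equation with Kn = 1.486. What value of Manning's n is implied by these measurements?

n = 0.017

For a circular section of diameter D = 5.17 ft at depth y = 3.24 ft, the central angle is θ = 2 arccos(1 − 2y/D) = 3.654 rad. Then A = (D²/8)(θ − sin θ) = 13.85 ft² and P = Dθ/2 = 9.445 ft.
Hydraulic radius R = A/P = 13.85/9.445 = 1.466 ft.
Rearranging Manning's equation: n = (1.486/Q) A R^(2/3) S^(1/2) = (1.486/87) × 13.85 × 1.466^(2/3) × √0.0031 = 0.017.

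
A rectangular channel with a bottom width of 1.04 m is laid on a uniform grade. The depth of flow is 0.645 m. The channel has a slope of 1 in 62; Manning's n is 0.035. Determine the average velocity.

V = 1.58 m/s

Flow area A = b·y = 1.04 × 0.645 = 0.6708 m². Wetted perimeter P = b + 2y = 1.04 + 2×0.645 = 2.33 m.
Hydraulic radius R = A/P = 0.6708/2.33 = 0.2879 m.
From Manning's equation, V = (1/n) R^(2/3) S^(1/2) = (1/0.035) × 0.2879^(2/3) × 0.01613^(1/2) = 1.58 m/s.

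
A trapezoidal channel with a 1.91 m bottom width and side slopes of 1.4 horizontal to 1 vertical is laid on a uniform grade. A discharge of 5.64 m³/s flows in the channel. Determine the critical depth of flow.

At critical depth, Q² T / (g A³) = 1, i.e. A³/T = Q²/g = 5.64²/9.81 = 3.243.
At y = 0.636 m: A³/T = 1.531 — short.
At y = 0.907 m: A³/T = 5.391 — over.
At y = 0.787 m: A³/T = 3.237 — matches.

y_c = 0.787 m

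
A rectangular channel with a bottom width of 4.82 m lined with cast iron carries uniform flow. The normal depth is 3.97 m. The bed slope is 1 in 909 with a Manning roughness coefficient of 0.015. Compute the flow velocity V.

Flow area A = b·y = 4.82 × 3.97 = 19.14 m². Wetted perimeter P = b + 2y = 4.82 + 2×3.97 = 12.76 m.
Hydraulic radius R = A/P = 19.14/12.76 = 1.5 m.
From Manning's equation, V = (1/n) R^(2/3) S^(1/2) = (1/0.015) × 1.5^(2/3) × 0.0011^(1/2) = 2.9 m/s.

V = 2.9 m/s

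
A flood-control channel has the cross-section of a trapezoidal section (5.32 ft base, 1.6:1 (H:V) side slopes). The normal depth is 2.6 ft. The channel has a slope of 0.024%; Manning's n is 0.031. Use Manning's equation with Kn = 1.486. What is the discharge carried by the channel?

Q = 25.3 ft³/s

With bottom width b = 5.32 ft and side slope z = 1.6: A = (b + zy)y = (5.32 + 1.6×2.6)×2.6 = 24.65 ft²; P = b + 2y√(1+z²) = 5.32 + 2×2.6×1.887 = 15.13 ft.
Hydraulic radius R = A/P = 24.65/15.13 = 1.629 ft.
Manning's equation: Q = (1.486/n) A R^(2/3) S^(1/2) = (1.486/0.031) × 24.65 × 1.629^(2/3) × 0.00024^(1/2) = 25.3 ft³/s.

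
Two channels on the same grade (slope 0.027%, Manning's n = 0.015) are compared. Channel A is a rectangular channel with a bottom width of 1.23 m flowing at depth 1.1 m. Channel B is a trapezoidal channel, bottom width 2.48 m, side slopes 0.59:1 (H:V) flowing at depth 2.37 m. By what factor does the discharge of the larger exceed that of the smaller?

Channel A: Flow area A = b·y = 1.23 × 1.1 = 1.353 m². Wetted perimeter P = b + 2y = 1.23 + 2×1.1 = 3.43 m. Hydraulic radius R = A/P = 1.353/3.43 = 0.3945 m. Q_A = (1/0.015)·1.353·0.3945^(2/3)·√0.00027 = 0.7972 m³/s.
Channel B: With bottom width b = 2.48 m and side slope z = 0.59: A = (b + zy)y = (2.48 + 0.59×2.37)×2.37 = 9.192 m²; P = b + 2y√(1+z²) = 2.48 + 2×2.37×1.161 = 7.984 m. Hydraulic radius R = A/P = 9.192/7.984 = 1.151 m. Q_B = (1/0.015)·9.192·1.151^(2/3)·√0.00027 = 11.06 m³/s.
The larger discharge is 11.06 m³/s and the smaller is 0.7972 m³/s; the ratio is 13.9.

13.9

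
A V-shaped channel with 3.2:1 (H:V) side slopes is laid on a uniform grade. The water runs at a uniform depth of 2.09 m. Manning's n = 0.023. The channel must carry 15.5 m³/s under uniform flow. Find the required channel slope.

S = 0.000653

For a triangular section with side slope z = 3.2: A = zy² = 3.2×2.09² = 13.98 m²; P = 2y√(1+z²) = 2×2.09×3.353 = 14.01 m.
Hydraulic radius R = A/P = 13.98/14.01 = 0.9974 m.
From Manning's equation, S = [nQ / (1 A R^(2/3))]² = [0.023 × 15.5 / (1 × 13.98 × 0.9974^(2/3))]² = 0.000653.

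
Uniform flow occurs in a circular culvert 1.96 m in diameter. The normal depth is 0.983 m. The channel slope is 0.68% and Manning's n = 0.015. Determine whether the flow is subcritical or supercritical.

For a circular section of diameter D = 1.96 m at depth y = 0.983 m, the central angle is θ = 2 arccos(1 − 2y/D) = 3.148 rad. Then A = (D²/8)(θ − sin θ) = 1.514 m² and P = Dθ/2 = 3.085 m.
Hydraulic radius R = A/P = 1.514/3.085 = 0.491 m.
V = (1/n) R^(2/3) √S = (1/0.015) × 0.491^(2/3) × √0.0068 = 3.421 m/s. Hydraulic depth D_h = A/T = 1.514/1.96 = 0.7727 m.
Froude number Fr = V/√(g·D_h) = 3.421/√(9.81×0.7727) = 1.24, which is greater than 1, so the flow is supercritical.

supercritical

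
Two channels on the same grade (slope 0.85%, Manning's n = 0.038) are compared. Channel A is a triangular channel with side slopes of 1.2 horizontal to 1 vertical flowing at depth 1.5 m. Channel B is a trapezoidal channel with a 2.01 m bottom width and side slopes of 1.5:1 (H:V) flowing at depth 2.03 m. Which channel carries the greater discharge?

channel B

Channel A: For a triangular section with side slope z = 1.2: A = zy² = 1.2×1.5² = 2.7 m²; P = 2y√(1+z²) = 2×1.5×1.562 = 4.686 m. Hydraulic radius R = A/P = 2.7/4.686 = 0.5762 m. Q_A = (1/0.038)·2.7·0.5762^(2/3)·√0.0085 = 4.536 m³/s.
Channel B: With bottom width b = 2.01 m and side slope z = 1.5: A = (b + zy)y = (2.01 + 1.5×2.03)×2.03 = 10.26 m²; P = b + 2y√(1+z²) = 2.01 + 2×2.03×1.803 = 9.329 m. Hydraulic radius R = A/P = 10.26/9.329 = 1.1 m. Q_B = (1/0.038)·10.26·1.1^(2/3)·√0.0085 = 26.53 m³/s.
Q_A = 4.536 m³/s vs Q_B = 26.53 m³/s, so channel B carries more.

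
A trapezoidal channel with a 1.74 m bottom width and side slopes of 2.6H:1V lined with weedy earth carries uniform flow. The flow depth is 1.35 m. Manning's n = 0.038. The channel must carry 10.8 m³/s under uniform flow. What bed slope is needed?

With bottom width b = 1.74 m and side slope z = 2.6: A = (b + zy)y = (1.74 + 2.6×1.35)×1.35 = 7.088 m²; P = b + 2y√(1+z²) = 1.74 + 2×1.35×2.786 = 9.261 m.
Hydraulic radius R = A/P = 7.088/9.261 = 0.7653 m.
From Manning's equation, S = [nQ / (1 A R^(2/3))]² = [0.038 × 10.8 / (1 × 7.088 × 0.7653^(2/3))]² = 0.00479.

S = 0.00479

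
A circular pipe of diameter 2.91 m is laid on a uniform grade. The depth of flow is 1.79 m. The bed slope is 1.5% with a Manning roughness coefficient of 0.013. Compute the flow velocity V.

V = 8.24 m/s

For a circular section of diameter D = 2.91 m at depth y = 1.79 m, the central angle is θ = 2 arccos(1 − 2y/D) = 3.606 rad. Then A = (D²/8)(θ − sin θ) = 4.292 m² and P = Dθ/2 = 5.247 m.
Hydraulic radius R = A/P = 4.292/5.247 = 0.8179 m.
From Manning's equation, V = (1/n) R^(2/3) S^(1/2) = (1/0.013) × 0.8179^(2/3) × 0.015^(1/2) = 8.24 m/s.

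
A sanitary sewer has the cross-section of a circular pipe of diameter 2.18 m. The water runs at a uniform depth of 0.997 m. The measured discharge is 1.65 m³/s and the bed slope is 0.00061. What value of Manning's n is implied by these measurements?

For a circular section of diameter D = 2.18 m at depth y = 0.997 m, the central angle is θ = 2 arccos(1 − 2y/D) = 2.971 rad. Then A = (D²/8)(θ − sin θ) = 1.664 m² and P = Dθ/2 = 3.238 m.
Hydraulic radius R = A/P = 1.664/3.238 = 0.5138 m.
Rearranging Manning's equation: n = (1/Q) A R^(2/3) S^(1/2) = (1/1.65) × 1.664 × 0.5138^(2/3) × √0.00061 = 0.016.

n = 0.016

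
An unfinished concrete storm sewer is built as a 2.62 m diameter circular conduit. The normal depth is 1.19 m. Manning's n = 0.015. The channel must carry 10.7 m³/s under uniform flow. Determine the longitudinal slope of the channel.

S = 0.00869

For a circular section of diameter D = 2.62 m at depth y = 1.19 m, the central angle is θ = 2 arccos(1 − 2y/D) = 2.958 rad. Then A = (D²/8)(θ − sin θ) = 2.382 m² and P = Dθ/2 = 3.875 m.
Hydraulic radius R = A/P = 2.382/3.875 = 0.6146 m.
From Manning's equation, S = [nQ / (1 A R^(2/3))]² = [0.015 × 10.7 / (1 × 2.382 × 0.6146^(2/3))]² = 0.00869.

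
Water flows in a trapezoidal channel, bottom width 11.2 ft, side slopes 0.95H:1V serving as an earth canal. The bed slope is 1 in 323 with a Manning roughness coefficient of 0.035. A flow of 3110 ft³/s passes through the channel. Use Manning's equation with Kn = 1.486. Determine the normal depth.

Manning's equation rearranged: A R^(2/3) = nQ / (1.486·√S) = 0.035 × 3110 / (1.486 × √0.003096) = 1316.
Trying y = 11 ft: A R^(2/3) = 762.8 — short.
Trying y = 14.4 ft: A R^(2/3) = 1315 — matches.

y_n = 14.4 ft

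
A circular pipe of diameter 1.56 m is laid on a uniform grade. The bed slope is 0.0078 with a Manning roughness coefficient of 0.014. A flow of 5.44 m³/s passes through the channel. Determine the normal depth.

Manning's equation rearranged: A R^(2/3) = nQ / (1·√S) = 0.014 × 5.44 / (√0.0078) = 0.8623.
At y = 1.28 m: A R^(2/3) = 1.021 — high.
At y = 0.818 m: A R^(2/3) = 0.5526 — low.
At y = 1.1 m: A R^(2/3) = 0.8624 — matches.

y_n = 1.1 m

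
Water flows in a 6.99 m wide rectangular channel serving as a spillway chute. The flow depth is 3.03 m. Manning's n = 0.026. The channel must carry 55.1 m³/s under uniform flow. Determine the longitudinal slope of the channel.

S = 0.0024

Flow area A = b·y = 6.99 × 3.03 = 21.18 m². Wetted perimeter P = b + 2y = 6.99 + 2×3.03 = 13.05 m.
Hydraulic radius R = A/P = 21.18/13.05 = 1.623 m.
From Manning's equation, S = [nQ / (1 A R^(2/3))]² = [0.026 × 55.1 / (1 × 21.18 × 1.623^(2/3))]² = 0.0024.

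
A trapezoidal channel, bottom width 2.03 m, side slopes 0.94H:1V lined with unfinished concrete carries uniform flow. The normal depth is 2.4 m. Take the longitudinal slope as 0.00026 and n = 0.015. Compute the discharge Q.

With bottom width b = 2.03 m and side slope z = 0.94: A = (b + zy)y = (2.03 + 0.94×2.4)×2.4 = 10.29 m²; P = b + 2y√(1+z²) = 2.03 + 2×2.4×1.372 = 8.618 m.
Hydraulic radius R = A/P = 10.29/8.618 = 1.194 m.
Manning's equation: Q = (1/n) A R^(2/3) S^(1/2) = (1/0.015) × 10.29 × 1.194^(2/3) × 0.00026^(1/2) = 12.4 m³/s.

Q = 12.4 m³/s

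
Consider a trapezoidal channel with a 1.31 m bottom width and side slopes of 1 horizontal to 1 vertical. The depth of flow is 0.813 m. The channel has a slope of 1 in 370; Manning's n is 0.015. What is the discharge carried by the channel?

With bottom width b = 1.31 m and side slope z = 1: A = (b + zy)y = (1.31 + 1×0.813)×0.813 = 1.726 m²; P = b + 2y√(1+z²) = 1.31 + 2×0.813×1.414 = 3.61 m.
Hydraulic radius R = A/P = 1.726/3.61 = 0.4782 m.
Manning's equation: Q = (1/n) A R^(2/3) S^(1/2) = (1/0.015) × 1.726 × 0.4782^(2/3) × 0.002703^(1/2) = 3.66 m³/s.

Q = 3.66 m³/s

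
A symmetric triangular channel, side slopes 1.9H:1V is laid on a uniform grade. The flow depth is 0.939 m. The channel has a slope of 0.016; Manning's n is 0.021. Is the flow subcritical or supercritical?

supercritical

For a triangular section with side slope z = 1.9: A = zy² = 1.9×0.939² = 1.675 m²; P = 2y√(1+z²) = 2×0.939×2.147 = 4.032 m.
Hydraulic radius R = A/P = 1.675/4.032 = 0.4155 m.
V = (1/n) R^(2/3) √S = (1/0.021) × 0.4155^(2/3) × √0.016 = 3.354 m/s. Hydraulic depth D_h = A/T = 1.675/3.568 = 0.4695 m.
Froude number Fr = V/√(g·D_h) = 3.354/√(9.81×0.4695) = 1.56, which is greater than 1, so the flow is supercritical.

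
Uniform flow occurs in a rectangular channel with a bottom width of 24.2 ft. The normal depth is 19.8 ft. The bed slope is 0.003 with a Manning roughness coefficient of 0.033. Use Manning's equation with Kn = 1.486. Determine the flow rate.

Q = 4530 ft³/s

Flow area A = b·y = 24.2 × 19.8 = 479.2 ft². Wetted perimeter P = b + 2y = 24.2 + 2×19.8 = 63.8 ft.
Hydraulic radius R = A/P = 479.2/63.8 = 7.51 ft.
Manning's equation: Q = (1.486/n) A R^(2/3) S^(1/2) = (1.486/0.033) × 479.2 × 7.51^(2/3) × 0.003^(1/2) = 4530 ft³/s.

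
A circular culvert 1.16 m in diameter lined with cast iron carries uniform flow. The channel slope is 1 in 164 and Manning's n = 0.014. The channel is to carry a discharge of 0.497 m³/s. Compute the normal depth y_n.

y_n = 0.345 m

Manning's equation rearranged: A R^(2/3) = nQ / (1·√S) = 0.014 × 0.497 / (√0.006098) = 0.08911.
Try y = 0.263 m: A R^(2/3) = 0.0522 — short.
Try y = 0.381 m: A R^(2/3) = 0.1079 — over.
Try y = 0.345 m: A R^(2/3) = 0.08917 — matches.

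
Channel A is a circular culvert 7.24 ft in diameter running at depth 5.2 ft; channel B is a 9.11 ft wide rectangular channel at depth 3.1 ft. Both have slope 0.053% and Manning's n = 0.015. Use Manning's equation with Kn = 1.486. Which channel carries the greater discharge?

Channel A: For a circular section of diameter D = 7.24 ft at depth y = 5.2 ft, the central angle is θ = 2 arccos(1 − 2y/D) = 4.045 rad. Then A = (D²/8)(θ − sin θ) = 31.65 ft² and P = Dθ/2 = 14.64 ft. Hydraulic radius R = A/P = 31.65/14.64 = 2.161 ft. Q_A = (1.486/0.015)·31.65·2.161^(2/3)·√0.00053 = 120.7 ft³/s.
Channel B: Flow area A = b·y = 9.11 × 3.1 = 28.24 ft². Wetted perimeter P = b + 2y = 9.11 + 2×3.1 = 15.31 ft. Hydraulic radius R = A/P = 28.24/15.31 = 1.845 ft. Q_B = (1.486/0.015)·28.24·1.845^(2/3)·√0.00053 = 96.88 ft³/s.
Q_A = 120.7 ft³/s vs Q_B = 96.88 ft³/s, so channel A carries more.

channel A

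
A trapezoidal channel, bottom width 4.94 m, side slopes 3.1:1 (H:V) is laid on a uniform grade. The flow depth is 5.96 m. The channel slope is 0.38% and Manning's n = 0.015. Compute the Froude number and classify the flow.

supercritical

With bottom width b = 4.94 m and side slope z = 3.1: A = (b + zy)y = (4.94 + 3.1×5.96)×5.96 = 139.6 m²; P = b + 2y√(1+z²) = 4.94 + 2×5.96×3.257 = 43.77 m.
Hydraulic radius R = A/P = 139.6/43.77 = 3.189 m.
V = (1/n) R^(2/3) √S = (1/0.015) × 3.189^(2/3) × √0.0038 = 8.903 m/s. Hydraulic depth D_h = A/T = 139.6/41.89 = 3.331 m.
Froude number Fr = V/√(g·D_h) = 8.903/√(9.81×3.331) = 1.56, which is greater than 1, so the flow is supercritical.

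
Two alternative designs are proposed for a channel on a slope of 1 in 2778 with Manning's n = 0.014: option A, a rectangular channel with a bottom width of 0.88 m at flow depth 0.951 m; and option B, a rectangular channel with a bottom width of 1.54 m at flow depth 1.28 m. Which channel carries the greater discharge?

channel B

Channel A: Flow area A = b·y = 0.88 × 0.951 = 0.8369 m². Wetted perimeter P = b + 2y = 0.88 + 2×0.951 = 2.782 m. Hydraulic radius R = A/P = 0.8369/2.782 = 0.3008 m. Q_A = (1/0.014)·0.8369·0.3008^(2/3)·√0.00036 = 0.5092 m³/s.
Channel B: Flow area A = b·y = 1.54 × 1.28 = 1.971 m². Wetted perimeter P = b + 2y = 1.54 + 2×1.28 = 4.1 m. Hydraulic radius R = A/P = 1.971/4.1 = 0.4808 m. Q_B = (1/0.014)·1.971·0.4808^(2/3)·√0.00036 = 1.639 m³/s.
Q_A = 0.5092 m³/s vs Q_B = 1.639 m³/s, so channel B carries more.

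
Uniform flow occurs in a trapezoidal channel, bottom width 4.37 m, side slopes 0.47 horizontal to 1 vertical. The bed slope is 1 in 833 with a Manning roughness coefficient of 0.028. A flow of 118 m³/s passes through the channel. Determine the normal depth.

Manning's equation rearranged: A R^(2/3) = nQ / (1·√S) = 0.028 × 118 / (√0.0012) = 95.36.
At y = 8.02 m: A R^(2/3) = 134.4 — over.
At y = 5.26 m: A R^(2/3) = 61.8 — short.
At y = 6.68 m: A R^(2/3) = 95.39 — matches.

y_n = 6.68 m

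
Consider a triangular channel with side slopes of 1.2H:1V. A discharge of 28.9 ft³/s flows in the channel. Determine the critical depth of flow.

At critical depth, Q² T / (g A³) = 1, i.e. A³/T = Q²/g = 28.9²/32.2 = 25.94.
Try y = 1.43 ft: A³/T = 4.305 — short.
Try y = 2.36 ft: A³/T = 52.71 — over.
Try y = 2.05 ft: A³/T = 26.07 — close enough.

y_c = 2.05 ft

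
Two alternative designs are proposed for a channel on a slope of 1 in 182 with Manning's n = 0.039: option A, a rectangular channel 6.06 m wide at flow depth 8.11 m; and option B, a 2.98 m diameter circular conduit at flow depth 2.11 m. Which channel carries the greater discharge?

Channel A: Flow area A = b·y = 6.06 × 8.11 = 49.15 m². Wetted perimeter P = b + 2y = 6.06 + 2×8.11 = 22.28 m. Hydraulic radius R = A/P = 49.15/22.28 = 2.206 m. Q_A = (1/0.039)·49.15·2.206^(2/3)·√0.005495 = 158.3 m³/s.
Channel B: For a circular section of diameter D = 2.98 m at depth y = 2.11 m, the central angle is θ = 2 arccos(1 − 2y/D) = 4 rad. Then A = (D²/8)(θ − sin θ) = 5.28 m² and P = Dθ/2 = 5.96 m. Hydraulic radius R = A/P = 5.28/5.96 = 0.8859 m. Q_B = (1/0.039)·5.28·0.8859^(2/3)·√0.005495 = 9.257 m³/s.
Q_A = 158.3 m³/s vs Q_B = 9.257 m³/s, so channel A carries more.

channel A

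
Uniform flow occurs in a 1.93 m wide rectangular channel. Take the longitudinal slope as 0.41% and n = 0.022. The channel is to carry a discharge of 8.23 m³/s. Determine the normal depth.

Manning's equation rearranged: A R^(2/3) = nQ / (1·√S) = 0.022 × 8.23 / (√0.0041) = 2.828.
Try y = 1.64 m: A R^(2/3) = 2.27 — short.
Try y = 2.26 m: A R^(2/3) = 3.36 — over.
Try y = 1.96 m: A R^(2/3) = 2.829 — close enough.

y_n = 1.96 m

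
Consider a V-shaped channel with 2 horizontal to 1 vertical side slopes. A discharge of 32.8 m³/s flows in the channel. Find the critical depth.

y_c = 2.23 m

At critical depth, Q² T / (g A³) = 1, i.e. A³/T = Q²/g = 32.8²/9.81 = 109.7.
Trying y = 2.75 m: A³/T = 314.6 — high.
Trying y = 1.57 m: A³/T = 19.08 — low.
Trying y = 2.23 m: A³/T = 110.3 — matches.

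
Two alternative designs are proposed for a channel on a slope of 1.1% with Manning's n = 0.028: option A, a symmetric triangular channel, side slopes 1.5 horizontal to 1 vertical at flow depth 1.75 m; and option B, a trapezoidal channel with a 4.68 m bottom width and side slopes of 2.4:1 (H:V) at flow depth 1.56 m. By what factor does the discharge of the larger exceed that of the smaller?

Channel A: For a triangular section with side slope z = 1.5: A = zy² = 1.5×1.75² = 4.594 m²; P = 2y√(1+z²) = 2×1.75×1.803 = 6.31 m. Hydraulic radius R = A/P = 4.594/6.31 = 0.728 m. Q_A = (1/0.028)·4.594·0.728^(2/3)·√0.011 = 13.93 m³/s.
Channel B: With bottom width b = 4.68 m and side slope z = 2.4: A = (b + zy)y = (4.68 + 2.4×1.56)×1.56 = 13.14 m²; P = b + 2y√(1+z²) = 4.68 + 2×1.56×2.6 = 12.79 m. Hydraulic radius R = A/P = 13.14/12.79 = 1.027 m. Q_B = (1/0.028)·13.14·1.027^(2/3)·√0.011 = 50.12 m³/s.
The larger discharge is 50.12 m³/s and the smaller is 13.93 m³/s; the ratio is 3.6.

3.6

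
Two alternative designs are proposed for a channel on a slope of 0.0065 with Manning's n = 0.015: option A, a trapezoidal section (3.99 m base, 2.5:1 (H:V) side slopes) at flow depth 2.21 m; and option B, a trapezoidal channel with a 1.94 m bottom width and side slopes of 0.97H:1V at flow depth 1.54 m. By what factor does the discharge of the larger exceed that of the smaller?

Channel A: With bottom width b = 3.99 m and side slope z = 2.5: A = (b + zy)y = (3.99 + 2.5×2.21)×2.21 = 21.03 m²; P = b + 2y√(1+z²) = 3.99 + 2×2.21×2.693 = 15.89 m. Hydraulic radius R = A/P = 21.03/15.89 = 1.323 m. Q_A = (1/0.015)·21.03·1.323^(2/3)·√0.0065 = 136.2 m³/s.
Channel B: With bottom width b = 1.94 m and side slope z = 0.97: A = (b + zy)y = (1.94 + 0.97×1.54)×1.54 = 5.288 m²; P = b + 2y√(1+z²) = 1.94 + 2×1.54×1.393 = 6.231 m. Hydraulic radius R = A/P = 5.288/6.231 = 0.8487 m. Q_B = (1/0.015)·5.288·0.8487^(2/3)·√0.0065 = 25.48 m³/s.
The larger discharge is 136.2 m³/s and the smaller is 25.48 m³/s; the ratio is 5.35.

5.35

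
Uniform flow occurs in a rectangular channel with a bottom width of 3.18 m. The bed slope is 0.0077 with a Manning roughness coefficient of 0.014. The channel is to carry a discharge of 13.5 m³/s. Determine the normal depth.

Manning's equation rearranged: A R^(2/3) = nQ / (1·√S) = 0.014 × 13.5 / (√0.0077) = 2.154.
Try y = 1.22 m: A R^(2/3) = 3.03 — over.
Try y = 0.797 m: A R^(2/3) = 1.662 — short.
Try y = 0.955 m: A R^(2/3) = 2.152 — close enough.

y_n = 0.955 m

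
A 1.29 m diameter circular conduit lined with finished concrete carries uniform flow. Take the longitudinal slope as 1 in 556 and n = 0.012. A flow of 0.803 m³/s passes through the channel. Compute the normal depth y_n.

y_n = 0.543 m

Manning's equation rearranged: A R^(2/3) = nQ / (1·√S) = 0.012 × 0.803 / (√0.001799) = 0.2272.
At y = 0.41 m: A R^(2/3) = 0.1345 — low.
At y = 0.676 m: A R^(2/3) = 0.3325 — high.
At y = 0.543 m: A R^(2/3) = 0.2272 — ≈ 0.2272.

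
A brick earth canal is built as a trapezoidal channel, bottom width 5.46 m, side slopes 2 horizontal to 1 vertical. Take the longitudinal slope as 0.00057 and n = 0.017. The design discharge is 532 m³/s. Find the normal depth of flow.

y_n = 7.47 m

Manning's equation rearranged: A R^(2/3) = nQ / (1·√S) = 0.017 × 532 / (√0.00057) = 378.8.
At y = 5.96 m: A R^(2/3) = 226.1 — too small.
At y = 9.39 m: A R^(2/3) = 647.4 — too large.
At y = 7.47 m: A R^(2/3) = 378.9 — matches.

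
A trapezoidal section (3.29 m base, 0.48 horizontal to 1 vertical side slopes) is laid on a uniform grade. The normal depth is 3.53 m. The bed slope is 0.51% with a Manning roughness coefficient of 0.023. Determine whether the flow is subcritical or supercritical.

subcritical

With bottom width b = 3.29 m and side slope z = 0.48: A = (b + zy)y = (3.29 + 0.48×3.53)×3.53 = 17.59 m²; P = b + 2y√(1+z²) = 3.29 + 2×3.53×1.109 = 11.12 m.
Hydraulic radius R = A/P = 17.59/11.12 = 1.582 m.
V = (1/n) R^(2/3) √S = (1/0.023) × 1.582^(2/3) × √0.0051 = 4.216 m/s. Hydraulic depth D_h = A/T = 17.59/6.679 = 2.634 m.
Froude number Fr = V/√(g·D_h) = 4.216/√(9.81×2.634) = 0.829, which is less than 1, so the flow is subcritical.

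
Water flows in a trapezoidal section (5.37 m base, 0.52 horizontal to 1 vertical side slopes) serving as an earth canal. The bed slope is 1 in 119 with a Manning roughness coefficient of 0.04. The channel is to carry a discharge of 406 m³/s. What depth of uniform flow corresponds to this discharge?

Manning's equation rearranged: A R^(2/3) = nQ / (1·√S) = 0.04 × 406 / (√0.008403) = 177.2.
At y = 9.28 m: A R^(2/3) = 222.2 — high.
At y = 7.27 m: A R^(2/3) = 140.1 — low.
At y = 8.24 m: A R^(2/3) = 177.1 — matches.

y_n = 8.24 m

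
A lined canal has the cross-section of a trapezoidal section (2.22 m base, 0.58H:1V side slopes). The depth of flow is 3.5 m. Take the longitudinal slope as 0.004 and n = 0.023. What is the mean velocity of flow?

With bottom width b = 2.22 m and side slope z = 0.58: A = (b + zy)y = (2.22 + 0.58×3.5)×3.5 = 14.88 m²; P = b + 2y√(1+z²) = 2.22 + 2×3.5×1.156 = 10.31 m.
Hydraulic radius R = A/P = 14.88/10.31 = 1.442 m.
From Manning's equation, V = (1/n) R^(2/3) S^(1/2) = (1/0.023) × 1.442^(2/3) × 0.004^(1/2) = 3.51 m/s.

V = 3.51 m/s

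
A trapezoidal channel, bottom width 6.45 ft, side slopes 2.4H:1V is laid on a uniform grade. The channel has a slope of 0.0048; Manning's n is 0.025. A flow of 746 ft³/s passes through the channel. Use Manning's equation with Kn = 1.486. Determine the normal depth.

Manning's equation rearranged: A R^(2/3) = nQ / (1.486·√S) = 0.025 × 746 / (1.486 × √0.0048) = 181.2.
Try y = 4.27 ft: A R^(2/3) = 130.9 — short.
Try y = 4.95 ft: A R^(2/3) = 181.1 — ≈ 181.2.

y_n = 4.95 ft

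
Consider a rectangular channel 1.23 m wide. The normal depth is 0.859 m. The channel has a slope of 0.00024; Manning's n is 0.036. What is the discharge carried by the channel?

Q = 0.229 m³/s

Flow area A = b·y = 1.23 × 0.859 = 1.057 m². Wetted perimeter P = b + 2y = 1.23 + 2×0.859 = 2.948 m.
Hydraulic radius R = A/P = 1.057/2.948 = 0.3584 m.
Manning's equation: Q = (1/n) A R^(2/3) S^(1/2) = (1/0.036) × 1.057 × 0.3584^(2/3) × 0.00024^(1/2) = 0.229 m³/s.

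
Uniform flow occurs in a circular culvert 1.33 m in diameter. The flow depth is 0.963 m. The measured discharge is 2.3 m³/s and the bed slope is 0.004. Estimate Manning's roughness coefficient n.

n = 0.016

For a circular section of diameter D = 1.33 m at depth y = 0.963 m, the central angle is θ = 2 arccos(1 − 2y/D) = 4.071 rad. Then A = (D²/8)(θ − sin θ) = 1.077 m² and P = Dθ/2 = 2.707 m.
Hydraulic radius R = A/P = 1.077/2.707 = 0.3979 m.
Rearranging Manning's equation: n = (1/Q) A R^(2/3) S^(1/2) = (1/2.3) × 1.077 × 0.3979^(2/3) × √0.004 = 0.016.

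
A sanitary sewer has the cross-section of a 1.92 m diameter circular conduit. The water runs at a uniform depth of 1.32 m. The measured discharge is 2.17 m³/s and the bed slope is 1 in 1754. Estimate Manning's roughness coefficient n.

For a circular section of diameter D = 1.92 m at depth y = 1.32 m, the central angle is θ = 2 arccos(1 − 2y/D) = 3.91 rad. Then A = (D²/8)(θ − sin θ) = 2.122 m² and P = Dθ/2 = 3.754 m.
Hydraulic radius R = A/P = 2.122/3.754 = 0.5653 m.
Rearranging Manning's equation: n = (1/Q) A R^(2/3) S^(1/2) = (1/2.17) × 2.122 × 0.5653^(2/3) × √0.0005701 = 0.016.

n = 0.016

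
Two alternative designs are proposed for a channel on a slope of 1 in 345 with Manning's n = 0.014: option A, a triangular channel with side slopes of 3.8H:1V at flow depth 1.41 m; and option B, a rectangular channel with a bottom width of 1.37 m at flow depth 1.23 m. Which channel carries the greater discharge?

Channel A: For a triangular section with side slope z = 3.8: A = zy² = 3.8×1.41² = 7.555 m²; P = 2y√(1+z²) = 2×1.41×3.929 = 11.08 m. Hydraulic radius R = A/P = 7.555/11.08 = 0.6818 m. Q_A = (1/0.014)·7.555·0.6818^(2/3)·√0.002899 = 22.51 m³/s.
Channel B: Flow area A = b·y = 1.37 × 1.23 = 1.685 m². Wetted perimeter P = b + 2y = 1.37 + 2×1.23 = 3.83 m. Hydraulic radius R = A/P = 1.685/3.83 = 0.44 m. Q_B = (1/0.014)·1.685·0.44^(2/3)·√0.002899 = 3.749 m³/s.
Q_A = 22.51 m³/s vs Q_B = 3.749 m³/s, so channel A carries more.

channel A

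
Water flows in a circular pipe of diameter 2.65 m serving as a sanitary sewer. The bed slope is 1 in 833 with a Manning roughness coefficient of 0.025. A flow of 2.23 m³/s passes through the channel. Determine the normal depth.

y_n = 1.14 m

Manning's equation rearranged: A R^(2/3) = nQ / (1·√S) = 0.025 × 2.23 / (√0.0012) = 1.609.
Try y = 1.38 m: A R^(2/3) = 2.244 — over.
Try y = 0.93 m: A R^(2/3) = 1.108 — short.
Try y = 1.14 m: A R^(2/3) = 1.611 — ≈ 1.609.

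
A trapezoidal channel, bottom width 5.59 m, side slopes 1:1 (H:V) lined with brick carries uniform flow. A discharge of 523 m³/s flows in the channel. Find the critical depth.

At critical depth, Q² T / (g A³) = 1, i.e. A³/T = Q²/g = 523²/9.81 = 27880.
At y = 7.42 m: A³/T = 44030 — high.
At y = 6.61 m: A³/T = 27880 — matches.

y_c = 6.61 m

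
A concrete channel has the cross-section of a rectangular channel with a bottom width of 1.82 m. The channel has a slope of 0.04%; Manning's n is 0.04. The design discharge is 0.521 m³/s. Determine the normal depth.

y_n = 0.953 m

Manning's equation rearranged: A R^(2/3) = nQ / (1·√S) = 0.04 × 0.521 / (√0.0004) = 1.042.
Trying y = 0.792 m: A R^(2/3) = 0.8128 — low.
Trying y = 1.14 m: A R^(2/3) = 1.318 — high.
Trying y = 0.953 m: A R^(2/3) = 1.042 — close enough.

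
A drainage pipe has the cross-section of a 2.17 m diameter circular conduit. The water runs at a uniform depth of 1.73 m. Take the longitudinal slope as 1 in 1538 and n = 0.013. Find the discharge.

For a circular section of diameter D = 2.17 m at depth y = 1.73 m, the central angle is θ = 2 arccos(1 − 2y/D) = 4.415 rad. Then A = (D²/8)(θ − sin θ) = 3.161 m² and P = Dθ/2 = 4.79 m.
Hydraulic radius R = A/P = 3.161/4.79 = 0.66 m.
Manning's equation: Q = (1/n) A R^(2/3) S^(1/2) = (1/0.013) × 3.161 × 0.66^(2/3) × 0.0006502^(1/2) = 4.7 m³/s.

Q = 4.7 m³/s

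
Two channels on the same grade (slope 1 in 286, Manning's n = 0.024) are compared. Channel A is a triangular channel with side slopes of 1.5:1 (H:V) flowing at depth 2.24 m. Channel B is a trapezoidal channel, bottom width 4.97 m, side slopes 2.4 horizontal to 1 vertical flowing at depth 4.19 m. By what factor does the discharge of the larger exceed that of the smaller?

15.5

Channel A: For a triangular section with side slope z = 1.5: A = zy² = 1.5×2.24² = 7.526 m²; P = 2y√(1+z²) = 2×2.24×1.803 = 8.076 m. Hydraulic radius R = A/P = 7.526/8.076 = 0.9319 m. Q_A = (1/0.024)·7.526·0.9319^(2/3)·√0.003497 = 17.69 m³/s.
Channel B: With bottom width b = 4.97 m and side slope z = 2.4: A = (b + zy)y = (4.97 + 2.4×4.19)×4.19 = 62.96 m²; P = b + 2y√(1+z²) = 4.97 + 2×4.19×2.6 = 26.76 m. Hydraulic radius R = A/P = 62.96/26.76 = 2.353 m. Q_B = (1/0.024)·62.96·2.353^(2/3)·√0.003497 = 274.4 m³/s.
The larger discharge is 274.4 m³/s and the smaller is 17.69 m³/s; the ratio is 15.5.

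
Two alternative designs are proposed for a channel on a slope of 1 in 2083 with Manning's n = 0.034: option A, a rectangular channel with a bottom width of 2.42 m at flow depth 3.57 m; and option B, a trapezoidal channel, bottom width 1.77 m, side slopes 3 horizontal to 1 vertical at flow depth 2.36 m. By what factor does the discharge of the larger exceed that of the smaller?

Channel A: Flow area A = b·y = 2.42 × 3.57 = 8.639 m². Wetted perimeter P = b + 2y = 2.42 + 2×3.57 = 9.56 m. Hydraulic radius R = A/P = 8.639/9.56 = 0.9037 m. Q_A = (1/0.034)·8.639·0.9037^(2/3)·√0.0004801 = 5.204 m³/s.
Channel B: With bottom width b = 1.77 m and side slope z = 3: A = (b + zy)y = (1.77 + 3×2.36)×2.36 = 20.89 m²; P = b + 2y√(1+z²) = 1.77 + 2×2.36×3.162 = 16.7 m. Hydraulic radius R = A/P = 20.89/16.7 = 1.251 m. Q_B = (1/0.034)·20.89·1.251^(2/3)·√0.0004801 = 15.63 m³/s.
The larger discharge is 15.63 m³/s and the smaller is 5.204 m³/s; the ratio is 3.

3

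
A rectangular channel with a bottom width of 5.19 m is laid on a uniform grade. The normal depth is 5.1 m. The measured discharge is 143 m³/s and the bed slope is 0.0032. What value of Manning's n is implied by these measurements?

n = 0.015

Flow area A = b·y = 5.19 × 5.1 = 26.47 m². Wetted perimeter P = b + 2y = 5.19 + 2×5.1 = 15.39 m.
Hydraulic radius R = A/P = 26.47/15.39 = 1.72 m.
Rearranging Manning's equation: n = (1/Q) A R^(2/3) S^(1/2) = (1/143) × 26.47 × 1.72^(2/3) × √0.0032 = 0.015.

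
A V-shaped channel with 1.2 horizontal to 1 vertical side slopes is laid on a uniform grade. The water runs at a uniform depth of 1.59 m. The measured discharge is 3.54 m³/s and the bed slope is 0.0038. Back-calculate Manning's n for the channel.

n = 0.038

For a triangular section with side slope z = 1.2: A = zy² = 1.2×1.59² = 3.034 m²; P = 2y√(1+z²) = 2×1.59×1.562 = 4.967 m.
Hydraulic radius R = A/P = 3.034/4.967 = 0.6107 m.
Rearranging Manning's equation: n = (1/Q) A R^(2/3) S^(1/2) = (1/3.54) × 3.034 × 0.6107^(2/3) × √0.0038 = 0.038.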